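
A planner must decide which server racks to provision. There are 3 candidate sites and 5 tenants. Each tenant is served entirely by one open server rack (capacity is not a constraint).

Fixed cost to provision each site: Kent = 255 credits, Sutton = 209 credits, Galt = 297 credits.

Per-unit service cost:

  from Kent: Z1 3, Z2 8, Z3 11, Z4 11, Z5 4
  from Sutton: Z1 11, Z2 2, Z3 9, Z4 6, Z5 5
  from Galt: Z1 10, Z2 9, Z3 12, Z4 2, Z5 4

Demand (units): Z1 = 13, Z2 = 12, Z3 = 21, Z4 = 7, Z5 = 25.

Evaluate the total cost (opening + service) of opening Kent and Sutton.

Total cost: 858

Each tenant is assigned to its cheapest site among the open ones.
{Kent, Sutton}: Z1→Kent 3·13=39, Z2→Sutton 2·12=24, Z3→Sutton 9·21=189, Z4→Sutton 6·7=42, Z5→Kent 4·25=100. Service 394; fixed 464; total 858.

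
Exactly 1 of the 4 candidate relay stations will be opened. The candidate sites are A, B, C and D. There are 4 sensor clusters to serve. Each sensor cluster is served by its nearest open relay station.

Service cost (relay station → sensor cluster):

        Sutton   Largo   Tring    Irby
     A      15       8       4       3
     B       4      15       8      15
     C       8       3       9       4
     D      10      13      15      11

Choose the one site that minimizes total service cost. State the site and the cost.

With exactly 1 open, each sensor cluster uses its cheapest among the chosen.
{C}: Sutton→C 8, Largo→C 3, Tring→C 9, Irby→C 4. Service cost 24.
{A}: service cost 30
{B}: service cost 42
Among all 4 size-1 choices, {C} is lowest.

Choose C only; total service cost 24.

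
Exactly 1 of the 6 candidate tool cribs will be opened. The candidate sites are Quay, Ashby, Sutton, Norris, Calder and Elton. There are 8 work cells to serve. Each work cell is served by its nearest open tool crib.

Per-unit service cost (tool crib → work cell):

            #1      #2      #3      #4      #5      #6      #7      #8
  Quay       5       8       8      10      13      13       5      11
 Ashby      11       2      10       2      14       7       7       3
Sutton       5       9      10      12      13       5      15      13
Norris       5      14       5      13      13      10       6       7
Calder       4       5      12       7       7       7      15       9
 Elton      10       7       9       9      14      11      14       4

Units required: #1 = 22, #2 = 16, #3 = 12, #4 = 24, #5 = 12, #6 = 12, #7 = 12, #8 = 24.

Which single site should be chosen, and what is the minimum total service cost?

With exactly 1 open, each work cell uses its cheapest among the chosen.
{Ashby}: #1→Ashby 11·22=242, #2→Ashby 2·16=32, #3→Ashby 10·12=120, #4→Ashby 2·24=48, #5→Ashby 14·12=168, #6→Ashby 7·12=84, #7→Ashby 7·12=84, #8→Ashby 3·24=72. Service cost 850.
{Calder}: service cost 1044
{Quay}: service cost 1210
Among all 6 size-1 choices, {Ashby} is lowest.

Choose Ashby only; total service cost 850.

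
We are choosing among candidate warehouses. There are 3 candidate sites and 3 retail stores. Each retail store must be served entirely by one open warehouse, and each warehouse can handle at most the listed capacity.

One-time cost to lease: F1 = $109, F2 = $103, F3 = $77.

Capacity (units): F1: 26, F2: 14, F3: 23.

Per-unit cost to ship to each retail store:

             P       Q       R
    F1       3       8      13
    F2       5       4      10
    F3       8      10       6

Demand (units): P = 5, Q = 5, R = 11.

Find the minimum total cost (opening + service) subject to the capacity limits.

Minimum total cost: 233

Open {F3}: P→F3 8·5=40, Q→F3 10·5=50, R→F3 6·11=66.
Loads: F3 carries 21/23. Service 156; fixed 77; total 233.
Next best feasible plan costs 291.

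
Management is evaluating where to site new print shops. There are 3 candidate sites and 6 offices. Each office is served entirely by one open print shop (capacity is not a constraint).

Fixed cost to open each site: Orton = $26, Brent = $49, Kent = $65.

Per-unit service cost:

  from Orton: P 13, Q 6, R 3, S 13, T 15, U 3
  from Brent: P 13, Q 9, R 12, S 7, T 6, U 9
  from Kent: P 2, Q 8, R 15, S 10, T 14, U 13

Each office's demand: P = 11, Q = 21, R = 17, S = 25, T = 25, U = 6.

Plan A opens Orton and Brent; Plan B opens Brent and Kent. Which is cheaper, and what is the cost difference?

Plan A: {Orton, Brent}: P→Orton 13·11=143, Q→Orton 6·21=126, R→Orton 3·17=51, S→Brent 7·25=175, T→Brent 6·25=150, U→Orton 3·6=18. Service 663; fixed 75; total 738.
Plan B: {Brent, Kent}: P→Kent 2·11=22, Q→Kent 8·21=168, R→Brent 12·17=204, S→Brent 7·25=175, T→Brent 6·25=150, U→Brent 9·6=54. Service 773; fixed 114; total 887.
Difference: |738 − 887| = 149.

Plan A is cheaper by 149.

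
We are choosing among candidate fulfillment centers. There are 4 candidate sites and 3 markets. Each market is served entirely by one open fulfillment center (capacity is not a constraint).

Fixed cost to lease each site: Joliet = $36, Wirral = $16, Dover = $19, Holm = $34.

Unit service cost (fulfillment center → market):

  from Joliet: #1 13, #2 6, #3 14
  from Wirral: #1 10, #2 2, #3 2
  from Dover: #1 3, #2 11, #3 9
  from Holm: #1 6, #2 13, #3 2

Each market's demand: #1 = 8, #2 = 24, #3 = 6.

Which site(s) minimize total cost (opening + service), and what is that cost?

For any fixed open set, each market goes to its cheapest open site; total = fixed + service.
{Wirral, Dover}: #1→Dover 3·8=24, #2→Wirral 2·24=48, #3→Wirral 2·6=12. Service 84; fixed 35; total 119.
{Wirral, Dover, Holm}: #1→Dover 3·8=24, #2→Wirral 2·24=48, #3→Wirral 2·6=12. Service 84; fixed 69; total 153.
{Joliet, Wirral, Dover}: service 84 + fixed 71 = 155
{Joliet, Wirral, Dover, Holm}: service 84 + fixed 105 = 189
No other subset beats 119.

Open Wirral and Dover; minimum total cost 119.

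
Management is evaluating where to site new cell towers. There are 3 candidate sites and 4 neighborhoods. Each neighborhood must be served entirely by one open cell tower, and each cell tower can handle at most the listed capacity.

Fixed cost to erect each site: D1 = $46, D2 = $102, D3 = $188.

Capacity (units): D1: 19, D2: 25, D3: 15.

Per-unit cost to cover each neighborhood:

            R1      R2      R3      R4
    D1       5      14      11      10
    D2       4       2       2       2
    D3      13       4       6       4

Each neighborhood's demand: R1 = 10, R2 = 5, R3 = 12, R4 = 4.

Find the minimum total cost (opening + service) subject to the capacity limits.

Minimum total cost: 240

Open {D1, D2}: R1→D1 5·10=50, R2→D2 2·5=10, R3→D2 2·12=24, R4→D2 2·4=8.
Loads: D1 carries 10/19, D2 carries 21/25. Service 92; fixed 148; total 240.
Next best feasible plan costs 272.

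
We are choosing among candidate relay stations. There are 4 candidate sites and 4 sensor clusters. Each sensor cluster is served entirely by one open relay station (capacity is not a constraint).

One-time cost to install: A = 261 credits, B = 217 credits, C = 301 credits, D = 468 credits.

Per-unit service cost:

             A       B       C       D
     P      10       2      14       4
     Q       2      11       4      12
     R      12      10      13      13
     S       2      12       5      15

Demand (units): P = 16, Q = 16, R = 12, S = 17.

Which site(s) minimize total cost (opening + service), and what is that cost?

For any fixed open set, each sensor cluster goes to its cheapest open site; total = fixed + service.
{A}: P→A 10·16=160, Q→A 2·16=32, R→A 12·12=144, S→A 2·17=34. Service 370; fixed 261; total 631.
{A, B}: P→B 2·16=32, Q→A 2·16=32, R→B 10·12=120, S→A 2·17=34. Service 218; fixed 478; total 696.
{B}: P→B 2·16=32, Q→B 11·16=176, R→B 10·12=120, S→B 12·17=204. Service 532; fixed 217; total 749.
{A, B, C, D}: service 218 + fixed 1247 = 1465
(All 15 nonempty subsets were checked; A only is lowest.)

Open A only; minimum total cost 631.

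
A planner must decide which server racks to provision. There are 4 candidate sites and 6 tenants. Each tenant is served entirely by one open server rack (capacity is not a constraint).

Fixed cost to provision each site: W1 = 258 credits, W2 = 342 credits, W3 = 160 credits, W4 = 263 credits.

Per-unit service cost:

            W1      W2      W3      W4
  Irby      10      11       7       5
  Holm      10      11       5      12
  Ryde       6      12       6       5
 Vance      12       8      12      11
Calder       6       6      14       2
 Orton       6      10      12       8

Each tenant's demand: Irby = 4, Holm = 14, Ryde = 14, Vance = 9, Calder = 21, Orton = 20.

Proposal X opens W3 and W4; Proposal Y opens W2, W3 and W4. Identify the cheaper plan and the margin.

Proposal X: {W3, W4}: Irby→W4 5·4=20, Holm→W3 5·14=70, Ryde→W4 5·14=70, Vance→W4 11·9=99, Calder→W4 2·21=42, Orton→W4 8·20=160. Service 461; fixed 423; total 884.
Proposal Y: {W2, W3, W4}: Irby→W4 5·4=20, Holm→W3 5·14=70, Ryde→W4 5·14=70, Vance→W2 8·9=72, Calder→W4 2·21=42, Orton→W4 8·20=160. Service 434; fixed 765; total 1199.
Difference: |884 − 1199| = 315.

Proposal X is cheaper by 315.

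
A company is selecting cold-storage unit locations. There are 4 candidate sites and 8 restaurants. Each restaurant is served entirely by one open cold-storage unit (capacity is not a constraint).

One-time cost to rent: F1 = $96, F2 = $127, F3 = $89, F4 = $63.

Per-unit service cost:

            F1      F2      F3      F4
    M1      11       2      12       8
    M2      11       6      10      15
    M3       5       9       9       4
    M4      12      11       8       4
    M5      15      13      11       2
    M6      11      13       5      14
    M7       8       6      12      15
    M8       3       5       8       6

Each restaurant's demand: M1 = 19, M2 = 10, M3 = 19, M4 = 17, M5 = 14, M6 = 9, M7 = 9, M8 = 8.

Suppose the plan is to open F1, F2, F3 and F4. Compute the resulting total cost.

Each restaurant is assigned to its cheapest site among the open ones.
{F1, F2, F3, F4}: M1→F2 2·19=38, M2→F2 6·10=60, M3→F4 4·19=76, M4→F4 4·17=68, M5→F4 2·14=28, M6→F3 5·9=45, M7→F2 6·9=54, M8→F1 3·8=24. Service 393; fixed 375; total 768.

Total cost: 768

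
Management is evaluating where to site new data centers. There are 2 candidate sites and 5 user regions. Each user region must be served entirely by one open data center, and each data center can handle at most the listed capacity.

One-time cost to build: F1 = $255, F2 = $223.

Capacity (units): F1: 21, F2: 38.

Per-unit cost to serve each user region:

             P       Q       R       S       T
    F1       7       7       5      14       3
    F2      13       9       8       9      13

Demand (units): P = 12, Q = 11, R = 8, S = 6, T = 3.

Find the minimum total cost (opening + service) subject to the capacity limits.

Open {F1, F2}: P→F1 7·12=84, Q→F2 9·11=99, R→F2 8·8=64, S→F2 9·6=54, T→F1 3·3=9.
Loads: F1 carries 15/21, F2 carries 25/38. Service 310; fixed 478; total 788.
Next best feasible plan costs 794.

Minimum total cost: 788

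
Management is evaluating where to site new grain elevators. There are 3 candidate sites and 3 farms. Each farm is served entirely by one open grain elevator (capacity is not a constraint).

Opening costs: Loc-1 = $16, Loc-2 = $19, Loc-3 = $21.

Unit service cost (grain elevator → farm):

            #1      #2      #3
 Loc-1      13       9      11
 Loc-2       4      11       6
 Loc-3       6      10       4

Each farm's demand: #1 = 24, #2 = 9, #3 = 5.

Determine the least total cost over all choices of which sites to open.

Minimum total cost: 242

For any fixed open set, each farm goes to its cheapest open site; total = fixed + service.
{Loc-1, Loc-2}: #1→Loc-2 4·24=96, #2→Loc-1 9·9=81, #3→Loc-2 6·5=30. Service 207; fixed 35; total 242.
{Loc-2}: #1→Loc-2 4·24=96, #2→Loc-2 11·9=99, #3→Loc-2 6·5=30. Service 225; fixed 19; total 244.
{Loc-2, Loc-3}: #1→Loc-2 4·24=96, #2→Loc-3 10·9=90, #3→Loc-3 4·5=20. Service 206; fixed 40; total 246.
{Loc-1, Loc-2, Loc-3}: service 197 + fixed 56 = 253
(All 7 nonempty subsets were checked; Loc-1 and Loc-2 is lowest.)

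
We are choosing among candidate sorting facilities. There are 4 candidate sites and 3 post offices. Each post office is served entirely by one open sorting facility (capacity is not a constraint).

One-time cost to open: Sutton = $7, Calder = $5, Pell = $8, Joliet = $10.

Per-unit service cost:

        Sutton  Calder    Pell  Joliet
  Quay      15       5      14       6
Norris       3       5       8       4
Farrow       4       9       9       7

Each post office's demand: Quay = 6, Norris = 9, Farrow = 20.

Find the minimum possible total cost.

For any fixed open set, each post office goes to its cheapest open site; total = fixed + service.
{Sutton, Calder}: Quay→Calder 5·6=30, Norris→Sutton 3·9=27, Farrow→Sutton 4·20=80. Service 137; fixed 12; total 149.
{Sutton, Calder, Pell}: service 137 + fixed 20 = 157
{Sutton, Calder, Joliet}: service 137 + fixed 22 = 159
{Sutton, Calder, Pell, Joliet}: Quay→Calder 5·6=30, Norris→Sutton 3·9=27, Farrow→Sutton 4·20=80. Service 137; fixed 30; total 167.
(All 15 nonempty subsets were checked; Sutton and Calder is lowest.)

Minimum total cost: 149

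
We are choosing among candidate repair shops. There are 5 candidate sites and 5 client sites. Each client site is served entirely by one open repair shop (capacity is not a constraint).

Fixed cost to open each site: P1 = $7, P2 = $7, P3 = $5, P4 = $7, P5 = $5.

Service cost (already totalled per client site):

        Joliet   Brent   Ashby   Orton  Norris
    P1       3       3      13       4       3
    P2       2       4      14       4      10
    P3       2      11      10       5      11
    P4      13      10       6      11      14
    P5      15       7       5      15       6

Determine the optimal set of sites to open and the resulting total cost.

Open P1 and P5; minimum total cost 30.

For any fixed open set, each client site goes to its cheapest open site; total = fixed + service.
{P1, P5}: Joliet→P1 3, Brent→P1 3, Ashby→P5 5, Orton→P1 4, Norris→P1 3. Service 18; fixed 12; total 30.
{P1}: Joliet→P1 3, Brent→P1 3, Ashby→P1 13, Orton→P1 4, Norris→P1 3. Service 26; fixed 7; total 33.
{P1, P4}: Joliet→P1 3, Brent→P1 3, Ashby→P4 6, Orton→P1 4, Norris→P1 3. Service 19; fixed 14; total 33.
{P1, P2, P3, P4, P5}: service 17 + fixed 31 = 48
No other subset beats 30.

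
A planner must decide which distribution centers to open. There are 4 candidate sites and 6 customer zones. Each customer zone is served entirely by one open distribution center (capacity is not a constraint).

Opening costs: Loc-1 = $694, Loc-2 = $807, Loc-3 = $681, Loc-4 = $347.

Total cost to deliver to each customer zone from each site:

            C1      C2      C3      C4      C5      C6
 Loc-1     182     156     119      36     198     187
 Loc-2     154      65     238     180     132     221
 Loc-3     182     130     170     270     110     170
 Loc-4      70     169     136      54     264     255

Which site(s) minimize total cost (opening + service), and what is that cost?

Open Loc-4 only; minimum total cost 1295.

For any fixed open set, each customer zone goes to its cheapest open site; total = fixed + service.
{Loc-4}: C1→Loc-4 70, C2→Loc-4 169, C3→Loc-4 136, C4→Loc-4 54, C5→Loc-4 264, C6→Loc-4 255. Service 948; fixed 347; total 1295.
{Loc-1}: service 878 + fixed 694 = 1572
{Loc-3, Loc-4}: C1→Loc-4 70, C2→Loc-3 130, C3→Loc-4 136, C4→Loc-4 54, C5→Loc-3 110, C6→Loc-3 170. Service 670; fixed 1028; total 1698.
{Loc-1, Loc-2, Loc-3, Loc-4}: C1→Loc-4 70, C2→Loc-2 65, C3→Loc-1 119, C4→Loc-1 36, C5→Loc-3 110, C6→Loc-3 170. Service 570; fixed 2529; total 3099.
No other subset beats 1295.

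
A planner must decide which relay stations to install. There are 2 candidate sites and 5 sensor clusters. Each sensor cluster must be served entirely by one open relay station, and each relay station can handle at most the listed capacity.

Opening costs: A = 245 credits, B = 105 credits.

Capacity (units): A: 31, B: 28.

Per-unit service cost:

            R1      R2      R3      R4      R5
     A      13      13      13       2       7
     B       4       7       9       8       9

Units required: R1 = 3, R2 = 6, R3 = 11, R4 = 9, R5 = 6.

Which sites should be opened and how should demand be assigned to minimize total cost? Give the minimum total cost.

Open {A, B}: R1→B 4·3=12, R2→B 7·6=42, R3→B 9·11=99, R4→A 2·9=18, R5→A 7·6=42.
Loads: A carries 15/31, B carries 20/28. Service 213; fixed 350; total 563.
Next best feasible plan costs 575.

Minimum total cost: 563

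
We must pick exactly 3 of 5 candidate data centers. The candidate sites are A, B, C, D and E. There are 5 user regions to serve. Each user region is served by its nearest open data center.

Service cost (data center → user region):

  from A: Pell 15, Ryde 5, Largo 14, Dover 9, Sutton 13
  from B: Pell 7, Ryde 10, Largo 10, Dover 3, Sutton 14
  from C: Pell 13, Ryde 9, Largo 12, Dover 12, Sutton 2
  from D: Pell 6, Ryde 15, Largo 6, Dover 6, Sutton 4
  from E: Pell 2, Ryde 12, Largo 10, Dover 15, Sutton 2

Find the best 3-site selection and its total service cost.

With exactly 3 open, each user region uses its cheapest among the chosen.
{A, D, E}: Pell→E 2, Ryde→A 5, Largo→D 6, Dover→D 6, Sutton→E 2. Service cost 21.
{A, B, E}: service cost 22
{B, D, E}: service cost 23
Among all 10 size-3 choices, {A, D, E} is lowest.

Choose A, D and E; total service cost 21.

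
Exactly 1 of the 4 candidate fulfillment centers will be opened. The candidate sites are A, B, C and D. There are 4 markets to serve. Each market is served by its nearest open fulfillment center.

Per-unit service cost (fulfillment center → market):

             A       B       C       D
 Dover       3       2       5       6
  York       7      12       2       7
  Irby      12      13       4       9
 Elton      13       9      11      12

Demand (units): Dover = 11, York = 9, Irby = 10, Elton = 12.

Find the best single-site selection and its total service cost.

Choose C only; total service cost 245.

With exactly 1 open, each market uses its cheapest among the chosen.
{C}: Dover→C 5·11=55, York→C 2·9=18, Irby→C 4·10=40, Elton→C 11·12=132. Service cost 245.
{D}: service cost 363
{B}: service cost 368
Among all 4 size-1 choices, {C} is lowest.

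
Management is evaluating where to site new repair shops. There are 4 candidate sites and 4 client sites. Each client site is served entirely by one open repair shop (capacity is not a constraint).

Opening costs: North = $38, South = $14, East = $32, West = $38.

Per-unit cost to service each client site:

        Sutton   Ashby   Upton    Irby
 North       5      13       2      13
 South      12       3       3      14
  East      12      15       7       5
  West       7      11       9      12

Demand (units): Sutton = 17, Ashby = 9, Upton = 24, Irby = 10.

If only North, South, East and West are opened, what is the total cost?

Each client site is assigned to its cheapest site among the open ones.
{North, South, East, West}: Sutton→North 5·17=85, Ashby→South 3·9=27, Upton→North 2·24=48, Irby→East 5·10=50. Service 210; fixed 122; total 332.

Total cost: 332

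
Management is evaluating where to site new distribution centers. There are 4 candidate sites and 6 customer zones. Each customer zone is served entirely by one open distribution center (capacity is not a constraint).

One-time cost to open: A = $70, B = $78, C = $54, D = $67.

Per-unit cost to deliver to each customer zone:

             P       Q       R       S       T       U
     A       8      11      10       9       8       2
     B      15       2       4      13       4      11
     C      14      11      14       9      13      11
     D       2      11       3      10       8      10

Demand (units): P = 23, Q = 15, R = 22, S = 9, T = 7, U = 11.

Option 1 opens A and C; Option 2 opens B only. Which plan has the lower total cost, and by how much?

Option 2 is cheaper by 45.

Option 1: {A, C}: P→A 8·23=184, Q→A 11·15=165, R→A 10·22=220, S→A 9·9=81, T→A 8·7=56, U→A 2·11=22. Service 728; fixed 124; total 852.
Option 2: {B}: P→B 15·23=345, Q→B 2·15=30, R→B 4·22=88, S→B 13·9=117, T→B 4·7=28, U→B 11·11=121. Service 729; fixed 78; total 807.
Difference: |852 − 807| = 45.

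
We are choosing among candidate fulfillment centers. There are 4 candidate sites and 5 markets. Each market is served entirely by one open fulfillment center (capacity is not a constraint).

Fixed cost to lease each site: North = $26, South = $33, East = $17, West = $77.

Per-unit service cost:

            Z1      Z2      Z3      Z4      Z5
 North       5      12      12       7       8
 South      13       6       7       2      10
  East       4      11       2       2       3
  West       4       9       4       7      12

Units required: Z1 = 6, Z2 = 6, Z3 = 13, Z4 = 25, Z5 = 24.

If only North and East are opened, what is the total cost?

Total cost: 281

Each market is assigned to its cheapest site among the open ones.
{North, East}: Z1→East 4·6=24, Z2→East 11·6=66, Z3→East 2·13=26, Z4→East 2·25=50, Z5→East 3·24=72. Service 238; fixed 43; total 281.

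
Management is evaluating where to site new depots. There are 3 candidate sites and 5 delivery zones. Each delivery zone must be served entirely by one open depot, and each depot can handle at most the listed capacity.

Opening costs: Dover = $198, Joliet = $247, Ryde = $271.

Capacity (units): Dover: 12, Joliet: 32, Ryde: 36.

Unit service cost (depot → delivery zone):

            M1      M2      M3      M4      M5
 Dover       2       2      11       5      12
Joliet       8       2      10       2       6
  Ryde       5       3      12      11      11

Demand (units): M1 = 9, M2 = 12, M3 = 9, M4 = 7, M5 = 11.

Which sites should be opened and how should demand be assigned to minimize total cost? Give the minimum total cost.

Minimum total cost: 769

Open {Joliet, Ryde}: M1→Ryde 5·9=45, M2→Ryde 3·12=36, M3→Joliet 10·9=90, M4→Joliet 2·7=14, M5→Joliet 6·11=66.
Loads: Joliet carries 27/32, Ryde carries 21/36. Service 251; fixed 518; total 769.
Next best feasible plan costs 775.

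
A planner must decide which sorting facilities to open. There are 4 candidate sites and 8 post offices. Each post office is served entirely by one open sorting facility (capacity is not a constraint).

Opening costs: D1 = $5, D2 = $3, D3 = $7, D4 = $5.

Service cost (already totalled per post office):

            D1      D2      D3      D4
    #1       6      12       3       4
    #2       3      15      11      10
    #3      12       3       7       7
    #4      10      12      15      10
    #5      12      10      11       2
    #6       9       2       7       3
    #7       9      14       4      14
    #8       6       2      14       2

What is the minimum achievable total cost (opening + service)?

For any fixed open set, each post office goes to its cheapest open site; total = fixed + service.
{D1, D2, D4}: #1→D4 4, #2→D1 3, #3→D2 3, #4→D1 10, #5→D4 2, #6→D2 2, #7→D1 9, #8→D2 2. Service 35; fixed 13; total 48.
{D1, D2, D3, D4}: service 29 + fixed 20 = 49
{D1, D4}: service 40 + fixed 10 = 50
{D2}: service 70 + fixed 3 = 73
No other subset beats 48.

Minimum total cost: 48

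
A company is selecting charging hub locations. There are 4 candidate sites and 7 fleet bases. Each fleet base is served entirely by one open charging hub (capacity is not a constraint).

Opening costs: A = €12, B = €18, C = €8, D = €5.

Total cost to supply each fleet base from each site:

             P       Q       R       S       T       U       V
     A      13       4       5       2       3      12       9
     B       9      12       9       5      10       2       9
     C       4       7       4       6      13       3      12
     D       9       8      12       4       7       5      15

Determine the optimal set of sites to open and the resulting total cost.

For any fixed open set, each fleet base goes to its cheapest open site; total = fixed + service.
{A, C}: P→C 4, Q→A 4, R→C 4, S→A 2, T→A 3, U→C 3, V→A 9. Service 29; fixed 20; total 49.
{A, C, D}: P→C 4, Q→A 4, R→C 4, S→A 2, T→A 3, U→C 3, V→A 9. Service 29; fixed 25; total 54.
{A, D}: P→D 9, Q→A 4, R→A 5, S→A 2, T→A 3, U→D 5, V→A 9. Service 37; fixed 17; total 54.
{A, B, C, D}: service 28 + fixed 43 = 71
(All 15 nonempty subsets were checked; A and C is lowest.)

Open A and C; minimum total cost 49.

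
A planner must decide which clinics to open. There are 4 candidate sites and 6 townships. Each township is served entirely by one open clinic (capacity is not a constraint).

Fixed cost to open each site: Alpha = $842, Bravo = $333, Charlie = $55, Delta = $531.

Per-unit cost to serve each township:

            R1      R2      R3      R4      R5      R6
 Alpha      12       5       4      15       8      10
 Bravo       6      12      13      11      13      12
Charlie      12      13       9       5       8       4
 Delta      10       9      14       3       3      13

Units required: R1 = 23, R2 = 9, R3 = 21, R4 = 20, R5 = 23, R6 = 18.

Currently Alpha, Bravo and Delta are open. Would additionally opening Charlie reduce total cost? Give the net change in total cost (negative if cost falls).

Current service cost with {Alpha, Bravo, Delta}: 576.
Adding Charlie: each township re-picks its cheapest; new service cost 468, saving 108.
Extra fixed cost: 55. Net change = 55 − 108 = -53.
(Totals: 2282 → 2229.)

Yes — net change −53 (cost falls by 53).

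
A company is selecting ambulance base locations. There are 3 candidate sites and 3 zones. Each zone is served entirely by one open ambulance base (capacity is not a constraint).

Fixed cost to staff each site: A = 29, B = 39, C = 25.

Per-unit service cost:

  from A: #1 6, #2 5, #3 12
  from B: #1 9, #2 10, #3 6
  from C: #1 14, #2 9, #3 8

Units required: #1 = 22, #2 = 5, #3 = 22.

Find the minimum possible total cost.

Minimum total cost: 357

For any fixed open set, each zone goes to its cheapest open site; total = fixed + service.
{A, B}: #1→A 6·22=132, #2→A 5·5=25, #3→B 6·22=132. Service 289; fixed 68; total 357.
{A, B, C}: service 289 + fixed 93 = 382
{A, C}: service 333 + fixed 54 = 387
{C}: service 529 + fixed 25 = 554
No other subset beats 357.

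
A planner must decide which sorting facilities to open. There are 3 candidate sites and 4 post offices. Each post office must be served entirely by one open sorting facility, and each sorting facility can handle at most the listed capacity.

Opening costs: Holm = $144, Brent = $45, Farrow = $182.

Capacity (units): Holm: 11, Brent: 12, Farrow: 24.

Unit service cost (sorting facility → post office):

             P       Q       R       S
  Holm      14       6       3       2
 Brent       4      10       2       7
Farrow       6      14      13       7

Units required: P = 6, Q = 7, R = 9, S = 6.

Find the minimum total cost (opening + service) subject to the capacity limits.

Minimum total cost: 421

Open {Brent, Farrow}: P→Farrow 6·6=36, Q→Farrow 14·7=98, R→Brent 2·9=18, S→Farrow 7·6=42.
Loads: Brent carries 9/12, Farrow carries 19/24. Service 194; fixed 227; total 421.
Next best feasible plan costs 492.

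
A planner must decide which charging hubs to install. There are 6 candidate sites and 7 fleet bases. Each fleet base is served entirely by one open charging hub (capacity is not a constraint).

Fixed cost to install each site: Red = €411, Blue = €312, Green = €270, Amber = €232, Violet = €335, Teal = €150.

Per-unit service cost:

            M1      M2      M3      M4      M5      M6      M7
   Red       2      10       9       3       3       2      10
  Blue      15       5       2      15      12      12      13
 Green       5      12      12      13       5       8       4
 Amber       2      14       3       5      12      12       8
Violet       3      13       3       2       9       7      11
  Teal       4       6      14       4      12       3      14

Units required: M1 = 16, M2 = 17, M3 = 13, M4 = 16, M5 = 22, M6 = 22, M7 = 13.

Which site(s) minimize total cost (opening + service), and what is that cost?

Open Red only; minimum total cost 1018.

For any fixed open set, each fleet base goes to its cheapest open site; total = fixed + service.
{Red}: M1→Red 2·16=32, M2→Red 10·17=170, M3→Red 9·13=117, M4→Red 3·16=48, M5→Red 3·22=66, M6→Red 2·22=44, M7→Red 10·13=130. Service 607; fixed 411; total 1018.
{Green, Teal}: M1→Teal 4·16=64, M2→Teal 6·17=102, M3→Green 12·13=156, M4→Teal 4·16=64, M5→Green 5·22=110, M6→Teal 3·22=66, M7→Green 4·13=52. Service 614; fixed 420; total 1034.
{Amber, Teal}: service 671 + fixed 382 = 1053
{Red, Blue, Green, Amber, Violet, Teal}: M1→Red 2·16=32, M2→Blue 5·17=85, M3→Blue 2·13=26, M4→Violet 2·16=32, M5→Red 3·22=66, M6→Red 2·22=44, M7→Green 4·13=52. Service 337; fixed 1710; total 2047.
No other subset beats 1018.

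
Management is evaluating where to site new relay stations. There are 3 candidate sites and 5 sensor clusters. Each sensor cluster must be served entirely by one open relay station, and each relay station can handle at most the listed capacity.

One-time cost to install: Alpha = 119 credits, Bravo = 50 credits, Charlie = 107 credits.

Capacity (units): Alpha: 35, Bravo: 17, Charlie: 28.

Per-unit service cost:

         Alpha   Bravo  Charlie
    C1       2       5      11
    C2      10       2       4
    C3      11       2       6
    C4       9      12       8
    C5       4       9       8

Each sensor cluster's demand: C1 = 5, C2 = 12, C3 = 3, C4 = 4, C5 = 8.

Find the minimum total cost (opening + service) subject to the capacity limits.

Minimum total cost: 277

Open {Alpha, Bravo}: C1→Alpha 2·5=10, C2→Bravo 2·12=24, C3→Bravo 2·3=6, C4→Alpha 9·4=36, C5→Alpha 4·8=32.
Loads: Alpha carries 17/35, Bravo carries 15/17. Service 108; fixed 169; total 277.
Next best feasible plan costs 304.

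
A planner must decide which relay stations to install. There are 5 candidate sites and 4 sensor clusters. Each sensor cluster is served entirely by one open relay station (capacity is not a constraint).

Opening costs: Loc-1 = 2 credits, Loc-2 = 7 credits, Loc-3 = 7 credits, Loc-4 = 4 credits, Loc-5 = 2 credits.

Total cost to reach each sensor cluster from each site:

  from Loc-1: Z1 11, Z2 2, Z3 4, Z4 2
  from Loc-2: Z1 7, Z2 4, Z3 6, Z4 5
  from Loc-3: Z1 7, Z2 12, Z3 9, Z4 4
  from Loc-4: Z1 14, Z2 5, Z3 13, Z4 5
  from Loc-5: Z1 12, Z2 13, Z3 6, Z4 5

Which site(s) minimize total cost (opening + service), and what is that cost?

Open Loc-1 only; minimum total cost 21.

For any fixed open set, each sensor cluster goes to its cheapest open site; total = fixed + service.
{Loc-1}: Z1→Loc-1 11, Z2→Loc-1 2, Z3→Loc-1 4, Z4→Loc-1 2. Service 19; fixed 2; total 21.
{Loc-1, Loc-5}: Z1→Loc-1 11, Z2→Loc-1 2, Z3→Loc-1 4, Z4→Loc-1 2. Service 19; fixed 4; total 23.
{Loc-1, Loc-2}: Z1→Loc-2 7, Z2→Loc-1 2, Z3→Loc-1 4, Z4→Loc-1 2. Service 15; fixed 9; total 24.
{Loc-1, Loc-2, Loc-3, Loc-4, Loc-5}: Z1→Loc-2 7, Z2→Loc-1 2, Z3→Loc-1 4, Z4→Loc-1 2. Service 15; fixed 22; total 37.
No other subset beats 21.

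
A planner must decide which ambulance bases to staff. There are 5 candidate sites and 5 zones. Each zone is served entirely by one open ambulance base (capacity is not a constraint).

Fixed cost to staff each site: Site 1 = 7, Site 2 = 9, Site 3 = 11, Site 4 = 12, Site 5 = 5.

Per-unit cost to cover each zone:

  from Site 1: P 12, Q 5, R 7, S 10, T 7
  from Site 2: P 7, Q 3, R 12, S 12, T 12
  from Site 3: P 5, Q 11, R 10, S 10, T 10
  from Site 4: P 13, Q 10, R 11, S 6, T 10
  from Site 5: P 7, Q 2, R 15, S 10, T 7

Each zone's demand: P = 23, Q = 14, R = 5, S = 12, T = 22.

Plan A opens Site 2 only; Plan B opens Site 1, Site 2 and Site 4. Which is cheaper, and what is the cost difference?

Plan A: {Site 2}: P→Site 2 7·23=161, Q→Site 2 3·14=42, R→Site 2 12·5=60, S→Site 2 12·12=144, T→Site 2 12·22=264. Service 671; fixed 9; total 680.
Plan B: {Site 1, Site 2, Site 4}: P→Site 2 7·23=161, Q→Site 2 3·14=42, R→Site 1 7·5=35, S→Site 4 6·12=72, T→Site 1 7·22=154. Service 464; fixed 28; total 492.
Difference: |680 − 492| = 188.

Plan B is cheaper by 188.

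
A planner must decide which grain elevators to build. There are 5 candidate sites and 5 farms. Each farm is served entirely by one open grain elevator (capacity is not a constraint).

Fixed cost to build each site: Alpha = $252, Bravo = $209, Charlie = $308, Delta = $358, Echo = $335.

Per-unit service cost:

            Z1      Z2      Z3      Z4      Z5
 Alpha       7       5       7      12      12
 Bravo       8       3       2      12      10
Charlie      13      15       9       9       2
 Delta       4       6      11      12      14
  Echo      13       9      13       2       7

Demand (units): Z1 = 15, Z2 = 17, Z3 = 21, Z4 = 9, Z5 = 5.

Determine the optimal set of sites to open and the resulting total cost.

Open Bravo only; minimum total cost 580.

For any fixed open set, each farm goes to its cheapest open site; total = fixed + service.
{Bravo}: Z1→Bravo 8·15=120, Z2→Bravo 3·17=51, Z3→Bravo 2·21=42, Z4→Bravo 12·9=108, Z5→Bravo 10·5=50. Service 371; fixed 209; total 580.
{Alpha}: service 505 + fixed 252 = 757
{Bravo, Echo}: Z1→Bravo 8·15=120, Z2→Bravo 3·17=51, Z3→Bravo 2·21=42, Z4→Echo 2·9=18, Z5→Echo 7·5=35. Service 266; fixed 544; total 810.
{Alpha, Bravo, Charlie, Delta, Echo}: service 181 + fixed 1462 = 1643
No other subset beats 580.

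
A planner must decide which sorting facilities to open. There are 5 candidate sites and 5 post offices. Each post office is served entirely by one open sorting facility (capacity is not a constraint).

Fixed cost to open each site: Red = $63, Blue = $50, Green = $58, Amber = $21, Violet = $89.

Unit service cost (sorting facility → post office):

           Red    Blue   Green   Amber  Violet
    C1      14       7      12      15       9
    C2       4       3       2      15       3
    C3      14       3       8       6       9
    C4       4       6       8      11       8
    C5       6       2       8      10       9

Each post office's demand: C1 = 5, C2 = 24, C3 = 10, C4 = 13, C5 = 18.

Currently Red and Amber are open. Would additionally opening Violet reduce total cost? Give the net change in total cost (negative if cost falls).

Current service cost with {Red, Amber}: 386.
Adding Violet: each post office re-picks its cheapest; new service cost 337, saving 49.
Extra fixed cost: 89. Net change = 89 − 49 = 40.
(Totals: 470 → 510.)

No — net change +40 (cost rises by 40).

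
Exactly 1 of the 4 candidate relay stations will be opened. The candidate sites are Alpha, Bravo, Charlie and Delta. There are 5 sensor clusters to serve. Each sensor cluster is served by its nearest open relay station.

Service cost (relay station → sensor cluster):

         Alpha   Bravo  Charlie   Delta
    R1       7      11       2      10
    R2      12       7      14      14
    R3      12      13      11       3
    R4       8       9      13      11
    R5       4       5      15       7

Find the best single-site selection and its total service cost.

Choose Alpha only; total service cost 43.

With exactly 1 open, each sensor cluster uses its cheapest among the chosen.
{Alpha}: R1→Alpha 7, R2→Alpha 12, R3→Alpha 12, R4→Alpha 8, R5→Alpha 4. Service cost 43.
{Bravo}: service cost 45
{Delta}: service cost 45
Among all 4 size-1 choices, {Alpha} is lowest.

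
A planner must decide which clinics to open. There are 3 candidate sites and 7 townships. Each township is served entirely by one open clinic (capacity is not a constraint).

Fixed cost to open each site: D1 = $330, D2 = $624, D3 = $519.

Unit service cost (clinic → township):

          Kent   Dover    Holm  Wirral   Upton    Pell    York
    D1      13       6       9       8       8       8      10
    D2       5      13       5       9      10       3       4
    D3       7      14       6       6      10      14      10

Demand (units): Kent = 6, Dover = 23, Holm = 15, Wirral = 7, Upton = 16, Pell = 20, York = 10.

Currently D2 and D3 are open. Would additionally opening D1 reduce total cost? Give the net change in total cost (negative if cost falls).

Current service cost with {D2, D3}: 706.
Adding D1: each township re-picks its cheapest; new service cost 513, saving 193.
Extra fixed cost: 330. Net change = 330 − 193 = 137.
(Totals: 1849 → 1986.)

No — net change +137 (cost rises by 137).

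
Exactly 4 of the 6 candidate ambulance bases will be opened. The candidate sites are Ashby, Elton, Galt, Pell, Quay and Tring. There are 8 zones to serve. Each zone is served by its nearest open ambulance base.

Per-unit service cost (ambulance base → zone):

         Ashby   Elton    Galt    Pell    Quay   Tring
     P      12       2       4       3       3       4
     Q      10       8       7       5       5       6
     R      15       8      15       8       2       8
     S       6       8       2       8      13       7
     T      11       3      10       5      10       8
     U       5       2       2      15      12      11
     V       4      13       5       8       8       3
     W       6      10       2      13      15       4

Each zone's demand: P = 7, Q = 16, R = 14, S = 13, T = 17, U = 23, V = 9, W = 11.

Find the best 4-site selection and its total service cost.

With exactly 4 open, each zone uses its cheapest among the chosen.
{Elton, Galt, Quay, Tring}: P→Elton 2·7=14, Q→Quay 5·16=80, R→Quay 2·14=28, S→Galt 2·13=26, T→Elton 3·17=51, U→Elton 2·23=46, V→Tring 3·9=27, W→Galt 2·11=22. Service cost 294.
{Ashby, Elton, Galt, Quay}: service cost 303
{Elton, Galt, Pell, Quay}: service cost 312
Among all 15 size-4 choices, {Elton, Galt, Quay, Tring} is lowest.

Choose Elton, Galt, Quay and Tring; total service cost 294.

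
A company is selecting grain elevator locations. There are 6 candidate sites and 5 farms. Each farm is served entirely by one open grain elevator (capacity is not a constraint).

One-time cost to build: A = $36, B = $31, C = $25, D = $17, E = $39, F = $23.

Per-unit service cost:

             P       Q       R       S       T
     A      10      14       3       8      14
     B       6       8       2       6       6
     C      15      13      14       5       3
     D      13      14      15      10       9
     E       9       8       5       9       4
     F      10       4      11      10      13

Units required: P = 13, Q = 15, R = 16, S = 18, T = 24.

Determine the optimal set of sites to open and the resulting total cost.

Open B, C and F; minimum total cost 411.

For any fixed open set, each farm goes to its cheapest open site; total = fixed + service.
{B, C, F}: P→B 6·13=78, Q→F 4·15=60, R→B 2·16=32, S→C 5·18=90, T→C 3·24=72. Service 332; fixed 79; total 411.
{B, C, D, F}: service 332 + fixed 96 = 428
{A, B, C, F}: P→B 6·13=78, Q→F 4·15=60, R→B 2·16=32, S→C 5·18=90, T→C 3·24=72. Service 332; fixed 115; total 447.
{A, B, C, D, E, F}: P→B 6·13=78, Q→F 4·15=60, R→B 2·16=32, S→C 5·18=90, T→C 3·24=72. Service 332; fixed 171; total 503.
No other subset beats 411.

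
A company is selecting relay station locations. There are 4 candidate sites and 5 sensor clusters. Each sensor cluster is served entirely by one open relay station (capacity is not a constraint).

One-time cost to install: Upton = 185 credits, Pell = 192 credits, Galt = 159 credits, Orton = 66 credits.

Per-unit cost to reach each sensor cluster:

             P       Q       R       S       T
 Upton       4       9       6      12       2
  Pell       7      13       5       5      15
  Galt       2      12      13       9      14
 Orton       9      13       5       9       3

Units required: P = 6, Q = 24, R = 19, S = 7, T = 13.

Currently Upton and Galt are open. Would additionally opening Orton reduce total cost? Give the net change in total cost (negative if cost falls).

No — net change +47 (cost rises by 47).

Current service cost with {Upton, Galt}: 431.
Adding Orton: each sensor cluster re-picks its cheapest; new service cost 412, saving 19.
Extra fixed cost: 66. Net change = 66 − 19 = 47.
(Totals: 775 → 822.)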